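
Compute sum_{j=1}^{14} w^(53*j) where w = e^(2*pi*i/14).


Step 1: The sum sum_{j=1}^{n} w^(k*j) equals n if n | k, else 0.
Step 2: Here n = 14, k = 53
Step 3: Does n divide k? 14 | 53 -> False
Step 4: Sum = 0

0


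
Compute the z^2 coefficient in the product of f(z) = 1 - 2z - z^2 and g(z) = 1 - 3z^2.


Step 1: z^2 term in f*g comes from: (1)*(-3z^2) + (-2z)*(0) + (-z^2)*(1)
Step 2: = -3 + 0 - 1
Step 3: = -4

-4


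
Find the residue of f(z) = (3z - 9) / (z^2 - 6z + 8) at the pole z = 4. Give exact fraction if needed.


Step 1: Q(z) = z^2 - 6z + 8 = (z - 4)(z - 2)
Step 2: Q'(z) = 2z - 6
Step 3: Q'(4) = 2, P(4) = 3
Step 4: Res = P(4)/Q'(4) = 3/2 = 3/2

3/2


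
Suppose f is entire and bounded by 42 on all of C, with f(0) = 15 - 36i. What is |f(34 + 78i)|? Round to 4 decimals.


Step 1: By Liouville's theorem, a bounded entire function is constant.
Step 2: f(z) = f(0) = 15 - 36i for all z.
Step 3: |f(w)| = |15 - 36i| = sqrt(225 + 1296)
Step 4: = 39.0

39.0


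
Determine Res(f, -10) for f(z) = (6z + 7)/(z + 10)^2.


Step 1: Pole of order 2 at z = -10
Step 2: Res = lim d/dz [(z + 10)^2 * f(z)] as z -> -10
Step 3: (z + 10)^2 * f(z) = 6z + 7
Step 4: d/dz[6z + 7] = 6

6


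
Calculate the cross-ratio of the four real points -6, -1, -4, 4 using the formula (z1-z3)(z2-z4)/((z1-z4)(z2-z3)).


Step 1: (z1-z3)(z2-z4) = (-2) * (-5) = 10
Step 2: (z1-z4)(z2-z3) = (-10) * 3 = -30
Step 3: Cross-ratio = -10/30 = -1/3

-1/3


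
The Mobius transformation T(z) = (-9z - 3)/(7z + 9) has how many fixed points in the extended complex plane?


Step 1: Fixed points satisfy T(z) = z
Step 2: 7z^2 + 18z + 3 = 0
Step 3: Discriminant = 18^2 - 4*7*3 = 240
Step 4: Number of fixed points = 2

2


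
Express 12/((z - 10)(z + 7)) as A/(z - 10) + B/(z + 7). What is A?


Step 1: Multiply both sides by (z - 10) and set z = 10
Step 2: A = 12 / (10 + 7)
Step 3: A = 12 / 17
Step 4: A = 12/17

12/17


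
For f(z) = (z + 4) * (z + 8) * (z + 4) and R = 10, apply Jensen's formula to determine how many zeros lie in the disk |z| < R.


Jensen's formula: (1/2pi)*integral log|f(Re^it)|dt = log|f(0)| + sum_{|a_k|<R} log(R/|a_k|)
Step 1: f(0) = 4 * 8 * 4 = 128
Step 2: log|f(0)| = log|-4| + log|-8| + log|-4| = 4.852
Step 3: Zeros inside |z| < 10: -4, -8, -4
Step 4: Jensen sum = log(10/4) + log(10/8) + log(10/4) = 2.0557
Step 5: n(R) = number of terms in the Jensen sum = count of zeros inside |z| < 10 = 3

3


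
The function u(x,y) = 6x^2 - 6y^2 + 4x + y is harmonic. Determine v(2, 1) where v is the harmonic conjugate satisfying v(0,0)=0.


Step 1: v_x = -u_y = 12y - 1
Step 2: v_y = u_x = 12x + 4
Step 3: v = 12xy - x + 4y + C
Step 4: v(0,0) = 0 => C = 0
Step 5: v(2, 1) = 26

26


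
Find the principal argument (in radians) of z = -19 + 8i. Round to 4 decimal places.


Step 1: z = -19 + 8i
Step 2: arg(z) = atan2(8, -19)
Step 3: arg(z) = 2.7431

2.7431


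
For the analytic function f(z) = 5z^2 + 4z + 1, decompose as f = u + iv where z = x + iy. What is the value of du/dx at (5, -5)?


Step 1: f(z) = 5(x+iy)^2 + 4(x+iy) + 1
Step 2: u = 5(x^2 - y^2) + 4x + 1
Step 3: u_x = 10x + 4
Step 4: At (5, -5): u_x = 50 + 4 = 54

54


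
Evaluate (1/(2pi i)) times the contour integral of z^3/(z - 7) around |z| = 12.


Step 1: f(z) = z^3, a = 7 is inside |z| = 12
Step 2: By Cauchy integral formula: (1/(2pi*i)) * integral = f(a)
Step 3: f(7) = 7^3 = 343

343


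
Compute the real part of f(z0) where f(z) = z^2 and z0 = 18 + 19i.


Step 1: z0 = 18 + 19i
Step 2: z0^2 = 18^2 - 19^2 + 684i
Step 3: real part = 324 - 361 = -37

-37


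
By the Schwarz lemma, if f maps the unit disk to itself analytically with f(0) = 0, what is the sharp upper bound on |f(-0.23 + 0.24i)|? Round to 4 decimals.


Step 1: Schwarz lemma: if f: D -> D is analytic with f(0) = 0, then |f(z)| <= |z| for all z in D, and this is sharp (f(z) = z).
Step 2: |z0|^2 = (-0.23)^2 + 0.24^2 = 0.1105
Step 3: |z0| = sqrt(0.1105) = 0.332415
Step 4: Best bound = |z0| = 0.3324

0.3324


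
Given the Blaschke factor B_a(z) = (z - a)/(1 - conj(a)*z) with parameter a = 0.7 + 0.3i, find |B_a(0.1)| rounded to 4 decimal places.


Step 1: Numerator z0 - a = 0.1 - (0.7 + 0.3i) = -0.6 - 0.3i
Step 2: Denominator 1 - conj(a)*z0 = 1 - (0.7 - 0.3i)*0.1 = 0.93 + 0.03i
Step 3: |z0 - a|^2 = (-0.6)^2 + (-0.3)^2 = 0.45; |1 - conj(a)*z0|^2 = 0.93^2 + 0.03^2 = 0.8658
Step 4: |B_a(0.1)| = sqrt(0.45 / 0.8658) = sqrt(0.519751)
Step 5: = 0.7209

0.7209


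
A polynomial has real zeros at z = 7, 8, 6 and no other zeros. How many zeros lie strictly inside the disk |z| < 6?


Step 1: Check each root:
  z = 7: |7| = 7 >= 6
  z = 8: |8| = 8 >= 6
  z = 6: |6| = 6 >= 6
Step 2: Count = 0

0


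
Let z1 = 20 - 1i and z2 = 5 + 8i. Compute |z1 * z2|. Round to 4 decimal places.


Step 1: |z1| = sqrt(20^2 + (-1)^2) = sqrt(401)
Step 2: |z2| = sqrt(5^2 + 8^2) = sqrt(89)
Step 3: |z1*z2| = |z1|*|z2| = sqrt(401) * sqrt(89) = sqrt(401 * 89) = sqrt(35689)
Step 4: = 188.9153

188.9153


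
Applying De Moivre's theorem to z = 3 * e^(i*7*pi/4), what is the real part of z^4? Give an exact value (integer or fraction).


Step 1: By De Moivre's theorem, z^4 = 3^4 * e^(i*4*7*pi/4) = 81 * (cos(7*pi) + i*sin(7*pi))
Step 2: |z|^4 = 3^4 = 81
Step 3: Reduce the angle mod 2*pi: 7*pi - 6*pi = pi
Step 4: cos(pi) = -1
Step 5: Re(z^4) = 81 * (-1) = -81

-81


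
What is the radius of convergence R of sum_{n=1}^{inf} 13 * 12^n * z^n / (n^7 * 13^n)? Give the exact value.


Step 1: General term a_n = 13 * 12^n / (n^7 * 13^n)
Step 2: By the root test, |a_n|^(1/n) = 13^(1/n) * 12 / (n^(7/n) * 13) -> 12/13 as n -> infinity (since 13^(1/n) -> 1 and n^(7/n) -> 1)
Step 3: R = 1/lim|a_n|^(1/n) = 13/12

13/12


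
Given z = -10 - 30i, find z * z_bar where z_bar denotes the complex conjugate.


Step 1: conj(z) = -10 + 30i
Step 2: z * conj(z) = (-10)^2 + (-30)^2
Step 3: = 100 + 900 = 1000

1000


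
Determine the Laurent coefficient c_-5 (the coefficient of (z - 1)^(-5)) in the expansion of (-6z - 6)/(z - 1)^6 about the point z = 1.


Step 1: Write the numerator in powers of (z - 1): -6z - 6 = -6(z - 1) + (-6*1 - 6) = -6(z - 1) - 12
Step 2: Divide by (z - 1)^6: f(z) = -12(z - 1)^(-6) - 6(z - 1)^(-5)
Step 3: This finite sum is the Laurent series of f about z = 1.
Step 4: Coefficient of (z - 1)^(-5) = coefficient of (z - 1) in the re-centred numerator = -6

-6


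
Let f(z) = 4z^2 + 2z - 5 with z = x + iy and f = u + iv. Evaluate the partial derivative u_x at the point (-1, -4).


Step 1: f(z) = 4(x+iy)^2 + 2(x+iy) - 5
Step 2: u = 4(x^2 - y^2) + 2x - 5
Step 3: u_x = 8x + 2
Step 4: At (-1, -4): u_x = -8 + 2 = -6

-6


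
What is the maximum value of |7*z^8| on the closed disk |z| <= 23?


Step 1: On |z| = 23, |f(z)| = 7 * |z|^8 = 7 * 23^8
Step 2: By maximum modulus principle, maximum is on boundary.
Step 3: Maximum = 7 * 78310985281 = 548176896967

548176896967


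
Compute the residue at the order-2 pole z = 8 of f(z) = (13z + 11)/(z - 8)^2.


Step 1: Pole of order 2 at z = 8
Step 2: Res = lim d/dz [(z - 8)^2 * f(z)] as z -> 8
Step 3: (z - 8)^2 * f(z) = 13z + 11
Step 4: d/dz[13z + 11] = 13

13


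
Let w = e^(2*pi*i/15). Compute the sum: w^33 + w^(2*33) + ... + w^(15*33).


Step 1: The sum sum_{j=1}^{n} w^(k*j) equals n if n | k, else 0.
Step 2: Here n = 15, k = 33
Step 3: Does n divide k? 15 | 33 -> False
Step 4: Sum = 0

0


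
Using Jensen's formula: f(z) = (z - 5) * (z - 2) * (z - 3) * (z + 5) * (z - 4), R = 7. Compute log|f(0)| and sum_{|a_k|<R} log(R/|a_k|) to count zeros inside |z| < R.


Jensen's formula: (1/2pi)*integral log|f(Re^it)|dt = log|f(0)| + sum_{|a_k|<R} log(R/|a_k|)
Step 1: f(0) = (-5) * (-2) * (-3) * 5 * (-4) = 600
Step 2: log|f(0)| = log|5| + log|2| + log|3| + log|-5| + log|4| = 6.3969
Step 3: Zeros inside |z| < 7: 5, 2, 3, -5, 4
Step 4: Jensen sum = log(7/5) + log(7/2) + log(7/3) + log(7/5) + log(7/4) = 3.3326
Step 5: n(R) = number of terms in the Jensen sum = count of zeros inside |z| < 7 = 5

5


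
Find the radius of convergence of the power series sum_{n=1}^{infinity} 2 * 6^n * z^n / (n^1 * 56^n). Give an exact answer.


Step 1: General term a_n = 2 * 6^n / (n^1 * 56^n)
Step 2: By the root test, |a_n|^(1/n) = 2^(1/n) * 6 / (n^(1/n) * 56) -> 6/56 as n -> infinity (since 2^(1/n) -> 1 and n^(1/n) -> 1)
Step 3: R = 1/lim|a_n|^(1/n) = 56/6 = 28/3

28/3


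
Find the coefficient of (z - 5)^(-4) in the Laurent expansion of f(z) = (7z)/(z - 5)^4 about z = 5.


Step 1: Write the numerator in powers of (z - 5): 7z = 7(z - 5) + (7*5 + 0) = 7(z - 5) + 35
Step 2: Divide by (z - 5)^4: f(z) = 35(z - 5)^(-4) + 7(z - 5)^(-3)
Step 3: This finite sum is the Laurent series of f about z = 5.
Step 4: Coefficient of (z - 5)^(-4) = 7*5 + 0 = 35

35


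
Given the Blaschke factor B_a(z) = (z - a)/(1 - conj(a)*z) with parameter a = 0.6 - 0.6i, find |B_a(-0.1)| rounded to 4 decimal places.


Step 1: Numerator z0 - a = -0.1 - (0.6 - 0.6i) = -0.7 + 0.6i
Step 2: Denominator 1 - conj(a)*z0 = 1 - (0.6 + 0.6i)*(-0.1) = 1.06 + 0.06i
Step 3: |z0 - a|^2 = (-0.7)^2 + 0.6^2 = 0.85; |1 - conj(a)*z0|^2 = 1.06^2 + 0.06^2 = 1.1272
Step 4: |B_a(-0.1)| = sqrt(0.85 / 1.1272) = sqrt(0.754081)
Step 5: = 0.8684

0.8684


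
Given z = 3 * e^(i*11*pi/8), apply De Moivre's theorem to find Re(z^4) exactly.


Step 1: By De Moivre's theorem, z^4 = 3^4 * e^(i*4*11*pi/8) = 81 * (cos(11*pi/2) + i*sin(11*pi/2))
Step 2: |z|^4 = 3^4 = 81
Step 3: Reduce the angle mod 2*pi: 11*pi/2 - 4*pi = 3*pi/2
Step 4: cos(3*pi/2) = 0
Step 5: Re(z^4) = 81 * 0 = 0

0


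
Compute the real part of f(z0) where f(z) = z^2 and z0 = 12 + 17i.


Step 1: z0 = 12 + 17i
Step 2: z0^2 = 12^2 - 17^2 + 408i
Step 3: real part = 144 - 289 = -145

-145


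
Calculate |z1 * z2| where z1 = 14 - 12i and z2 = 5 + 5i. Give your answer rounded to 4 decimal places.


Step 1: |z1| = sqrt(14^2 + (-12)^2) = sqrt(340)
Step 2: |z2| = sqrt(5^2 + 5^2) = sqrt(50)
Step 3: |z1*z2| = |z1|*|z2| = sqrt(340) * sqrt(50) = sqrt(340 * 50) = sqrt(17000)
Step 4: = 130.384

130.384


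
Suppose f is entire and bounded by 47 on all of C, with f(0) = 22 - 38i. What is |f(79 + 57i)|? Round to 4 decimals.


Step 1: By Liouville's theorem, a bounded entire function is constant.
Step 2: f(z) = f(0) = 22 - 38i for all z.
Step 3: |f(w)| = |22 - 38i| = sqrt(484 + 1444)
Step 4: = 43.909

43.909


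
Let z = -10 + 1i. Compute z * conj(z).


Step 1: conj(z) = -10 - 1i
Step 2: z * conj(z) = (-10)^2 + 1^2
Step 3: = 100 + 1 = 101

101


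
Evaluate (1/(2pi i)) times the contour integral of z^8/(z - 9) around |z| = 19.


Step 1: f(z) = z^8, a = 9 is inside |z| = 19
Step 2: By Cauchy integral formula: (1/(2pi*i)) * integral = f(a)
Step 3: f(9) = 9^8 = 43046721

43046721


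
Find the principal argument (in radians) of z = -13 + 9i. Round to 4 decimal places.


Step 1: z = -13 + 9i
Step 2: arg(z) = atan2(9, -13)
Step 3: arg(z) = 2.536

2.536


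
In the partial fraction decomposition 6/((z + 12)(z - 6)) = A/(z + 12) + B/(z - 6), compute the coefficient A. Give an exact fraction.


Step 1: Multiply both sides by (z + 12) and set z = -12
Step 2: A = 6 / (-12 - 6)
Step 3: A = 6 / (-18)
Step 4: A = -1/3

-1/3


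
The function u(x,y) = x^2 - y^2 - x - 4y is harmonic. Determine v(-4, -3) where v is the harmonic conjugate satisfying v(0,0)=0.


Step 1: v_x = -u_y = 2y + 4
Step 2: v_y = u_x = 2x - 1
Step 3: v = 2xy + 4x - y + C
Step 4: v(0,0) = 0 => C = 0
Step 5: v(-4, -3) = 11

11


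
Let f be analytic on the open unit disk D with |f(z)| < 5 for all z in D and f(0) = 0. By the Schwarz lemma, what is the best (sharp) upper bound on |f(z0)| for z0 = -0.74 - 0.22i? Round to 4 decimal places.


Step 1: g = f/5 maps D -> D with g(0) = 0, so by the Schwarz lemma |g(z)| <= |z|, i.e. |f(z)| <= 5|z|; this is sharp (f(z) = 5z).
Step 2: |z0|^2 = (-0.74)^2 + (-0.22)^2 = 0.596
Step 3: |z0| = sqrt(0.596) = 0.77201
Step 4: Best bound = 5 * |z0| = 5 * 0.77201 = 3.8601

3.8601


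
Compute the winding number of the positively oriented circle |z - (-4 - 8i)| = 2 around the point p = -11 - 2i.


Step 1: Center c = (-4, -8), radius = 2
Step 2: |p - c|^2 = (-7)^2 + 6^2 = 85
Step 3: r^2 = 4
Step 4: |p-c| > r so winding number = 0

0


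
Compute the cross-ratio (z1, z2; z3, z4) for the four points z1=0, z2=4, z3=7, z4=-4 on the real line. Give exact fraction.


Step 1: (z1-z3)(z2-z4) = (-7) * 8 = -56
Step 2: (z1-z4)(z2-z3) = 4 * (-3) = -12
Step 3: Cross-ratio = 56/12 = 14/3

14/3


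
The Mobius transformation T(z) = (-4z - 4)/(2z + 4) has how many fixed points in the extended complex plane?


Step 1: Fixed points satisfy T(z) = z
Step 2: 2z^2 + 8z + 4 = 0
Step 3: Discriminant = 8^2 - 4*2*4 = 32
Step 4: Number of fixed points = 2

2


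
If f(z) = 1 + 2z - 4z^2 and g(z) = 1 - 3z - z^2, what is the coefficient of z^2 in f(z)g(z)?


Step 1: z^2 term in f*g comes from: (1)*(-z^2) + (2z)*(-3z) + (-4z^2)*(1)
Step 2: = -1 - 6 - 4
Step 3: = -11

-11


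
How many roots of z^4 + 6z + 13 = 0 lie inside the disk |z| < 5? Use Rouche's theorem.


Step 1: On |z| = 5 the three terms have sizes |z^4| = 5^4 = 625, |6z| = 6*5 = 30, |13| = 13
Step 2: The dominant term is g(z) = z^4; let h(z) = 6z + 13 so f = g + h
Step 3: On |z| = 5: |g| = 625 and |h| <= 30 + 13 = 43
Step 4: Since 625 > 43, |h| < |g| on |z| = 5, so by Rouche f has the same number of zeros as g inside |z| < 5
Step 5: g(z) = z^4 has 4 zeros (all at the origin) inside |z| < 5. Answer = 4

4


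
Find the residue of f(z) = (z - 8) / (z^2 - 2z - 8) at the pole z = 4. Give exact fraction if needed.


Step 1: Q(z) = z^2 - 2z - 8 = (z - 4)(z + 2)
Step 2: Q'(z) = 2z - 2
Step 3: Q'(4) = 6, P(4) = -4
Step 4: Res = P(4)/Q'(4) = -4/6 = -2/3

-2/3


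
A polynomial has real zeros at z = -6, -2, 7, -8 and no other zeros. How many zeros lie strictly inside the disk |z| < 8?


Step 1: Check each root:
  z = -6: |-6| = 6 < 8
  z = -2: |-2| = 2 < 8
  z = 7: |7| = 7 < 8
  z = -8: |-8| = 8 >= 8
Step 2: Count = 3

3


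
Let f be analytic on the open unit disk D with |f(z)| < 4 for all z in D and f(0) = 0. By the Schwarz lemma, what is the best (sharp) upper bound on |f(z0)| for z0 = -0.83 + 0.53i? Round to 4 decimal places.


Step 1: g = f/4 maps D -> D with g(0) = 0, so by the Schwarz lemma |g(z)| <= |z|, i.e. |f(z)| <= 4|z|; this is sharp (f(z) = 4z).
Step 2: |z0|^2 = (-0.83)^2 + 0.53^2 = 0.9698
Step 3: |z0| = sqrt(0.9698) = 0.984784
Step 4: Best bound = 4 * |z0| = 4 * 0.984784 = 3.9391

3.9391


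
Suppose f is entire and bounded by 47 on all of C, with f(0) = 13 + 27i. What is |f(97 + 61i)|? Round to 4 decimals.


Step 1: By Liouville's theorem, a bounded entire function is constant.
Step 2: f(z) = f(0) = 13 + 27i for all z.
Step 3: |f(w)| = |13 + 27i| = sqrt(169 + 729)
Step 4: = 29.9666

29.9666


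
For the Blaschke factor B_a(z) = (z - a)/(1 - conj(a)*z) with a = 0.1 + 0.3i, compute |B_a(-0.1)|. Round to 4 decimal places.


Step 1: Numerator z0 - a = -0.1 - (0.1 + 0.3i) = -0.2 - 0.3i
Step 2: Denominator 1 - conj(a)*z0 = 1 - (0.1 - 0.3i)*(-0.1) = 1.01 - 0.03i
Step 3: |z0 - a|^2 = (-0.2)^2 + (-0.3)^2 = 0.13; |1 - conj(a)*z0|^2 = 1.01^2 + (-0.03)^2 = 1.021
Step 4: |B_a(-0.1)| = sqrt(0.13 / 1.021) = sqrt(0.127326)
Step 5: = 0.3568

0.3568


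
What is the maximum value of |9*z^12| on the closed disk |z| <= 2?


Step 1: On |z| = 2, |f(z)| = 9 * |z|^12 = 9 * 2^12
Step 2: By maximum modulus principle, maximum is on boundary.
Step 3: Maximum = 9 * 4096 = 36864

36864


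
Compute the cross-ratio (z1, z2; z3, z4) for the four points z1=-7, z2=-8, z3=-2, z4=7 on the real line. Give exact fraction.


Step 1: (z1-z3)(z2-z4) = (-5) * (-15) = 75
Step 2: (z1-z4)(z2-z3) = (-14) * (-6) = 84
Step 3: Cross-ratio = 75/84 = 25/28

25/28


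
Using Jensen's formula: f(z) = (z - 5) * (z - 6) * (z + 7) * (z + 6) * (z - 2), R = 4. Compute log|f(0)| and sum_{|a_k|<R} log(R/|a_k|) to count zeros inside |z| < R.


Jensen's formula: (1/2pi)*integral log|f(Re^it)|dt = log|f(0)| + sum_{|a_k|<R} log(R/|a_k|)
Step 1: f(0) = (-5) * (-6) * 7 * 6 * (-2) = -2520
Step 2: log|f(0)| = log|5| + log|6| + log|-7| + log|-6| + log|2| = 7.832
Step 3: Zeros inside |z| < 4: 2
Step 4: Jensen sum = log(4/2) = 0.6931
Step 5: n(R) = number of terms in the Jensen sum = count of zeros inside |z| < 4 = 1

1


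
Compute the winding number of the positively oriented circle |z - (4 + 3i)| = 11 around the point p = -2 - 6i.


Step 1: Center c = (4, 3), radius = 11
Step 2: |p - c|^2 = (-6)^2 + (-9)^2 = 117
Step 3: r^2 = 121
Step 4: |p-c| < r so winding number = 1

1


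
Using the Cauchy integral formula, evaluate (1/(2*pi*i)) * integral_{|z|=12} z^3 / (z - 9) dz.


Step 1: f(z) = z^3, a = 9 is inside |z| = 12
Step 2: By Cauchy integral formula: (1/(2pi*i)) * integral = f(a)
Step 3: f(9) = 9^3 = 729

729


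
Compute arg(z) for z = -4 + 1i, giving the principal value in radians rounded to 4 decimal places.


Step 1: z = -4 + 1i
Step 2: arg(z) = atan2(1, -4)
Step 3: arg(z) = 2.8966

2.8966


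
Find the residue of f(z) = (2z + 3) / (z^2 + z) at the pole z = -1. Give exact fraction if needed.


Step 1: Q(z) = z^2 + z = (z + 1)(z)
Step 2: Q'(z) = 2z + 1
Step 3: Q'(-1) = -1, P(-1) = 1
Step 4: Res = P(-1)/Q'(-1) = 1/(-1) = -1

-1


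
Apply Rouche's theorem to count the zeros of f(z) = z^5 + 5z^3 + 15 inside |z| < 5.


Step 1: On |z| = 5 the three terms have sizes |z^5| = 5^5 = 3125, |5z^3| = 5*5^3 = 625, |15| = 15
Step 2: The dominant term is g(z) = z^5; let h(z) = 5z^3 + 15 so f = g + h
Step 3: On |z| = 5: |g| = 3125 and |h| <= 625 + 15 = 640
Step 4: Since 3125 > 640, |h| < |g| on |z| = 5, so by Rouche f has the same number of zeros as g inside |z| < 5
Step 5: g(z) = z^5 has 5 zeros (all at the origin) inside |z| < 5. Answer = 5

5


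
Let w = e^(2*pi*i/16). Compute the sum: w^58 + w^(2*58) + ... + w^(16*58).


Step 1: The sum sum_{j=1}^{n} w^(k*j) equals n if n | k, else 0.
Step 2: Here n = 16, k = 58
Step 3: Does n divide k? 16 | 58 -> False
Step 4: Sum = 0

0


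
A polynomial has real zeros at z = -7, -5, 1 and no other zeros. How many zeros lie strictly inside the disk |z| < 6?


Step 1: Check each root:
  z = -7: |-7| = 7 >= 6
  z = -5: |-5| = 5 < 6
  z = 1: |1| = 1 < 6
Step 2: Count = 2

2


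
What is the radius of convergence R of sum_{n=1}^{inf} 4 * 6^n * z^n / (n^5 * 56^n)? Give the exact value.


Step 1: General term a_n = 4 * 6^n / (n^5 * 56^n)
Step 2: By the root test, |a_n|^(1/n) = 4^(1/n) * 6 / (n^(5/n) * 56) -> 6/56 as n -> infinity (since 4^(1/n) -> 1 and n^(5/n) -> 1)
Step 3: R = 1/lim|a_n|^(1/n) = 56/6 = 28/3

28/3


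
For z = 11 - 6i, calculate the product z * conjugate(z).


Step 1: conj(z) = 11 + 6i
Step 2: z * conj(z) = 11^2 + (-6)^2
Step 3: = 121 + 36 = 157

157


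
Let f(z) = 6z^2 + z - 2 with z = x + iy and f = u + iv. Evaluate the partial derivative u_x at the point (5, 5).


Step 1: f(z) = 6(x+iy)^2 + (x+iy) - 2
Step 2: u = 6(x^2 - y^2) + x - 2
Step 3: u_x = 12x + 1
Step 4: At (5, 5): u_x = 60 + 1 = 61

61


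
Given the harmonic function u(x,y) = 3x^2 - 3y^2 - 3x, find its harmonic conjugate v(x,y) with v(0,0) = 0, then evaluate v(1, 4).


Step 1: v_x = -u_y = 6y + 0
Step 2: v_y = u_x = 6x - 3
Step 3: v = 6xy - 3y + C
Step 4: v(0,0) = 0 => C = 0
Step 5: v(1, 4) = 12

12


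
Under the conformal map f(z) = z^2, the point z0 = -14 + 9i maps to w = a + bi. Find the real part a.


Step 1: z0 = -14 + 9i
Step 2: z0^2 = (-14)^2 - 9^2 - 252i
Step 3: real part = 196 - 81 = 115

115


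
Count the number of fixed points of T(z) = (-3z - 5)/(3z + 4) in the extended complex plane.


Step 1: Fixed points satisfy T(z) = z
Step 2: 3z^2 + 7z + 5 = 0
Step 3: Discriminant = 7^2 - 4*3*5 = -11
Step 4: Number of fixed points = 2

2


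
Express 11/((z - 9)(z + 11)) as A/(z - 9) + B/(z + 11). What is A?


Step 1: Multiply both sides by (z - 9) and set z = 9
Step 2: A = 11 / (9 + 11)
Step 3: A = 11 / 20
Step 4: A = 11/20

11/20


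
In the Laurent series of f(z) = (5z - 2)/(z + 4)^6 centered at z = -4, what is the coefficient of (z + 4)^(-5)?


Step 1: Write the numerator in powers of (z + 4): 5z - 2 = 5(z + 4) + (5*(-4) - 2) = 5(z + 4) - 22
Step 2: Divide by (z + 4)^6: f(z) = -22(z + 4)^(-6) + 5(z + 4)^(-5)
Step 3: This finite sum is the Laurent series of f about z = -4.
Step 4: Coefficient of (z + 4)^(-5) = coefficient of (z + 4) in the re-centred numerator = 5

5


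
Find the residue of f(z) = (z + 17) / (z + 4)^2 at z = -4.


Step 1: Pole of order 2 at z = -4
Step 2: Res = lim d/dz [(z + 4)^2 * f(z)] as z -> -4
Step 3: (z + 4)^2 * f(z) = z + 17
Step 4: d/dz[z + 17] = 1

1


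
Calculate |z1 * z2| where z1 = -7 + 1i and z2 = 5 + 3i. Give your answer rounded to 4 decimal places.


Step 1: |z1| = sqrt((-7)^2 + 1^2) = sqrt(50)
Step 2: |z2| = sqrt(5^2 + 3^2) = sqrt(34)
Step 3: |z1*z2| = |z1|*|z2| = sqrt(50) * sqrt(34) = sqrt(50 * 34) = sqrt(1700)
Step 4: = 41.2311

41.2311


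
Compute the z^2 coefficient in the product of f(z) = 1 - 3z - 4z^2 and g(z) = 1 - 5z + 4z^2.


Step 1: z^2 term in f*g comes from: (1)*(4z^2) + (-3z)*(-5z) + (-4z^2)*(1)
Step 2: = 4 + 15 - 4
Step 3: = 15

15


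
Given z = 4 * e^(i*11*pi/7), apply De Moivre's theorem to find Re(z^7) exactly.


Step 1: By De Moivre's theorem, z^7 = 4^7 * e^(i*7*11*pi/7) = 16384 * (cos(11*pi) + i*sin(11*pi))
Step 2: |z|^7 = 4^7 = 16384
Step 3: Reduce the angle mod 2*pi: 11*pi - 10*pi = pi
Step 4: cos(pi) = -1
Step 5: Re(z^7) = 16384 * (-1) = -16384

-16384


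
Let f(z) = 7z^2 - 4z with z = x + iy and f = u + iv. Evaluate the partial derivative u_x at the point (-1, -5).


Step 1: f(z) = 7(x+iy)^2 - 4(x+iy) + 0
Step 2: u = 7(x^2 - y^2) - 4x + 0
Step 3: u_x = 14x - 4
Step 4: At (-1, -5): u_x = -14 - 4 = -18

-18


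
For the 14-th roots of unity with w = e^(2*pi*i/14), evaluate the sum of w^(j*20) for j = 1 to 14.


Step 1: The sum sum_{j=1}^{n} w^(k*j) equals n if n | k, else 0.
Step 2: Here n = 14, k = 20
Step 3: Does n divide k? 14 | 20 -> False
Step 4: Sum = 0

0


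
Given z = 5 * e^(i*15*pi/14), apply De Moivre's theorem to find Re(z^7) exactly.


Step 1: By De Moivre's theorem, z^7 = 5^7 * e^(i*7*15*pi/14) = 78125 * (cos(15*pi/2) + i*sin(15*pi/2))
Step 2: |z|^7 = 5^7 = 78125
Step 3: Reduce the angle mod 2*pi: 15*pi/2 - 6*pi = 3*pi/2
Step 4: cos(3*pi/2) = 0
Step 5: Re(z^7) = 78125 * 0 = 0

0


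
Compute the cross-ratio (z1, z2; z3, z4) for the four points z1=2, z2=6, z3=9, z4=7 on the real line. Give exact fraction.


Step 1: (z1-z3)(z2-z4) = (-7) * (-1) = 7
Step 2: (z1-z4)(z2-z3) = (-5) * (-3) = 15
Step 3: Cross-ratio = 7/15 = 7/15

7/15


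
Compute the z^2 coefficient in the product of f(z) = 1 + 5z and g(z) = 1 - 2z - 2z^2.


Step 1: z^2 term in f*g comes from: (1)*(-2z^2) + (5z)*(-2z) + (0)*(1)
Step 2: = -2 - 10 + 0
Step 3: = -12

-12


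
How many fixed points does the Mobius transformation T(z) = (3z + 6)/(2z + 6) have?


Step 1: Fixed points satisfy T(z) = z
Step 2: 2z^2 + 3z - 6 = 0
Step 3: Discriminant = 3^2 - 4*2*(-6) = 57
Step 4: Number of fixed points = 2

2


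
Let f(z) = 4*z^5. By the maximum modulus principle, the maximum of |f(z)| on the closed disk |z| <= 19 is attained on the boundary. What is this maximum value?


Step 1: On |z| = 19, |f(z)| = 4 * |z|^5 = 4 * 19^5
Step 2: By maximum modulus principle, maximum is on boundary.
Step 3: Maximum = 4 * 2476099 = 9904396

9904396


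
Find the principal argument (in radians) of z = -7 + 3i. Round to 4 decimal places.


Step 1: z = -7 + 3i
Step 2: arg(z) = atan2(3, -7)
Step 3: arg(z) = 2.7367

2.7367


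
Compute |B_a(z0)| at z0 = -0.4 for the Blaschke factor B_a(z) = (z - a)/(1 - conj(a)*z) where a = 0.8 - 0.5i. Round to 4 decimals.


Step 1: Numerator z0 - a = -0.4 - (0.8 - 0.5i) = -1.2 + 0.5i
Step 2: Denominator 1 - conj(a)*z0 = 1 - (0.8 + 0.5i)*(-0.4) = 1.32 + 0.2i
Step 3: |z0 - a|^2 = (-1.2)^2 + 0.5^2 = 1.69; |1 - conj(a)*z0|^2 = 1.32^2 + 0.2^2 = 1.7824
Step 4: |B_a(-0.4)| = sqrt(1.69 / 1.7824) = sqrt(0.94816)
Step 5: = 0.9737

0.9737


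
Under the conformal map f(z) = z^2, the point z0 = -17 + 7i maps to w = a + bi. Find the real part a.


Step 1: z0 = -17 + 7i
Step 2: z0^2 = (-17)^2 - 7^2 - 238i
Step 3: real part = 289 - 49 = 240

240


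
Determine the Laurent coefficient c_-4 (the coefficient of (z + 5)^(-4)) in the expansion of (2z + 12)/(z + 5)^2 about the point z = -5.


Step 1: Write the numerator in powers of (z + 5): 2z + 12 = 2(z + 5) + (2*(-5) + 12) = 2(z + 5) + 2
Step 2: Divide by (z + 5)^2: f(z) = 2(z + 5)^(-2) + 2(z + 5)^(-1)
Step 3: This finite sum is the Laurent series of f about z = -5.
Step 4: Only the powers -2 and -1 appear, so the coefficient of (z + 5)^(-4) = 0

0


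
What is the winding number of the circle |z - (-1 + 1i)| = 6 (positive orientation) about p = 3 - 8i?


Step 1: Center c = (-1, 1), radius = 6
Step 2: |p - c|^2 = 4^2 + (-9)^2 = 97
Step 3: r^2 = 36
Step 4: |p-c| > r so winding number = 0

0


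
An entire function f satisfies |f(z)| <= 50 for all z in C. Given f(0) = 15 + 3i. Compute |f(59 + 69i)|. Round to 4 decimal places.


Step 1: By Liouville's theorem, a bounded entire function is constant.
Step 2: f(z) = f(0) = 15 + 3i for all z.
Step 3: |f(w)| = |15 + 3i| = sqrt(225 + 9)
Step 4: = 15.2971

15.2971


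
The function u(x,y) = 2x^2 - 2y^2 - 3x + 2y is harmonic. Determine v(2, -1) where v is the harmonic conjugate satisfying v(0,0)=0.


Step 1: v_x = -u_y = 4y - 2
Step 2: v_y = u_x = 4x - 3
Step 3: v = 4xy - 2x - 3y + C
Step 4: v(0,0) = 0 => C = 0
Step 5: v(2, -1) = -9

-9


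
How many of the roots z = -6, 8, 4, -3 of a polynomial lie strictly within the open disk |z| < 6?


Step 1: Check each root:
  z = -6: |-6| = 6 >= 6
  z = 8: |8| = 8 >= 6
  z = 4: |4| = 4 < 6
  z = -3: |-3| = 3 < 6
Step 2: Count = 2

2


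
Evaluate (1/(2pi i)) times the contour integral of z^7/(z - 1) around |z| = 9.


Step 1: f(z) = z^7, a = 1 is inside |z| = 9
Step 2: By Cauchy integral formula: (1/(2pi*i)) * integral = f(a)
Step 3: f(1) = 1^7 = 1

1


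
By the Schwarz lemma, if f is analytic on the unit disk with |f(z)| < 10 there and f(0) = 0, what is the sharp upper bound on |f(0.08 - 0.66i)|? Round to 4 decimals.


Step 1: g = f/10 maps D -> D with g(0) = 0, so by the Schwarz lemma |g(z)| <= |z|, i.e. |f(z)| <= 10|z|; this is sharp (f(z) = 10z).
Step 2: |z0|^2 = 0.08^2 + (-0.66)^2 = 0.442
Step 3: |z0| = sqrt(0.442) = 0.664831
Step 4: Best bound = 10 * |z0| = 10 * 0.664831 = 6.6483

6.6483


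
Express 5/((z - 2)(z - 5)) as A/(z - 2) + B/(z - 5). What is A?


Step 1: Multiply both sides by (z - 2) and set z = 2
Step 2: A = 5 / (2 - 5)
Step 3: A = 5 / (-3)
Step 4: A = -5/3

-5/3


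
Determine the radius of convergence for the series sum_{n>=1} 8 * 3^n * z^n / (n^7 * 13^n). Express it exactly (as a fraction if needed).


Step 1: General term a_n = 8 * 3^n / (n^7 * 13^n)
Step 2: By the root test, |a_n|^(1/n) = 8^(1/n) * 3 / (n^(7/n) * 13) -> 3/13 as n -> infinity (since 8^(1/n) -> 1 and n^(7/n) -> 1)
Step 3: R = 1/lim|a_n|^(1/n) = 13/3

13/3


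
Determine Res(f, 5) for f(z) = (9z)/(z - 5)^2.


Step 1: Pole of order 2 at z = 5
Step 2: Res = lim d/dz [(z - 5)^2 * f(z)] as z -> 5
Step 3: (z - 5)^2 * f(z) = 9z
Step 4: d/dz[9z] = 9

9


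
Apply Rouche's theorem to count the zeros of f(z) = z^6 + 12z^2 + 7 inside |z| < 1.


Step 1: On |z| = 1 the three terms have sizes |z^6| = 1^6 = 1, |12z^2| = 12*1^2 = 12, |7| = 7
Step 2: The dominant term is g(z) = 12z^2; let h(z) = z^6 + 7 so f = g + h
Step 3: On |z| = 1: |g| = 12 and |h| <= 1 + 7 = 8
Step 4: Since 12 > 8, |h| < |g| on |z| = 1, so by Rouche f has the same number of zeros as g inside |z| < 1
Step 5: g(z) = 12z^2 has 2 zeros (at the origin, multiplicity 2) inside |z| < 1. Answer = 2

2


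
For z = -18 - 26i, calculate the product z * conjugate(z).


Step 1: conj(z) = -18 + 26i
Step 2: z * conj(z) = (-18)^2 + (-26)^2
Step 3: = 324 + 676 = 1000

1000


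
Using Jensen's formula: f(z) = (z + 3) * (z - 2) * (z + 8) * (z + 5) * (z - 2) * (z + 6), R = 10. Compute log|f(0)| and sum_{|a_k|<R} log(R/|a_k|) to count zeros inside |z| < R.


Jensen's formula: (1/2pi)*integral log|f(Re^it)|dt = log|f(0)| + sum_{|a_k|<R} log(R/|a_k|)
Step 1: f(0) = 3 * (-2) * 8 * 5 * (-2) * 6 = 2880
Step 2: log|f(0)| = log|-3| + log|2| + log|-8| + log|-5| + log|2| + log|-6| = 7.9655
Step 3: Zeros inside |z| < 10: -3, 2, -8, -5, 2, -6
Step 4: Jensen sum = log(10/3) + log(10/2) + log(10/8) + log(10/5) + log(10/2) + log(10/6) = 5.85
Step 5: n(R) = number of terms in the Jensen sum = count of zeros inside |z| < 10 = 6

6


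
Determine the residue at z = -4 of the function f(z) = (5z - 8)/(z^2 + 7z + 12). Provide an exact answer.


Step 1: Q(z) = z^2 + 7z + 12 = (z + 4)(z + 3)
Step 2: Q'(z) = 2z + 7
Step 3: Q'(-4) = -1, P(-4) = -28
Step 4: Res = P(-4)/Q'(-4) = -28/(-1) = 28

28


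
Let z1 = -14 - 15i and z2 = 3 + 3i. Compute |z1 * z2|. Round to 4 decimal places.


Step 1: |z1| = sqrt((-14)^2 + (-15)^2) = sqrt(421)
Step 2: |z2| = sqrt(3^2 + 3^2) = sqrt(18)
Step 3: |z1*z2| = |z1|*|z2| = sqrt(421) * sqrt(18) = sqrt(421 * 18) = sqrt(7578)
Step 4: = 87.0517

87.0517


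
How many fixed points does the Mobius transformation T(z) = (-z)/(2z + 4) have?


Step 1: Fixed points satisfy T(z) = z
Step 2: 2z^2 + 5z = 0
Step 3: Discriminant = 5^2 - 4*2*0 = 25
Step 4: Number of fixed points = 2

2


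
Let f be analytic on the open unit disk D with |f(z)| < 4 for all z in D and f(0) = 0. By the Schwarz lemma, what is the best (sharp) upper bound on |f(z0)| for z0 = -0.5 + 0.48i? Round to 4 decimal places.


Step 1: g = f/4 maps D -> D with g(0) = 0, so by the Schwarz lemma |g(z)| <= |z|, i.e. |f(z)| <= 4|z|; this is sharp (f(z) = 4z).
Step 2: |z0|^2 = (-0.5)^2 + 0.48^2 = 0.4804
Step 3: |z0| = sqrt(0.4804) = 0.693109
Step 4: Best bound = 4 * |z0| = 4 * 0.693109 = 2.7724

2.7724


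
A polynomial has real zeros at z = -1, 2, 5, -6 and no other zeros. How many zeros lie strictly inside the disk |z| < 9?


Step 1: Check each root:
  z = -1: |-1| = 1 < 9
  z = 2: |2| = 2 < 9
  z = 5: |5| = 5 < 9
  z = -6: |-6| = 6 < 9
Step 2: Count = 4

4


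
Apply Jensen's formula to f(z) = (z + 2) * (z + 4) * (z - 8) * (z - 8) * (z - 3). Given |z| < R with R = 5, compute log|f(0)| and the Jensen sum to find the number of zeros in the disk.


Jensen's formula: (1/2pi)*integral log|f(Re^it)|dt = log|f(0)| + sum_{|a_k|<R} log(R/|a_k|)
Step 1: f(0) = 2 * 4 * (-8) * (-8) * (-3) = -1536
Step 2: log|f(0)| = log|-2| + log|-4| + log|8| + log|8| + log|3| = 7.3369
Step 3: Zeros inside |z| < 5: -2, -4, 3
Step 4: Jensen sum = log(5/2) + log(5/4) + log(5/3) = 1.6503
Step 5: n(R) = number of terms in the Jensen sum = count of zeros inside |z| < 5 = 3

3


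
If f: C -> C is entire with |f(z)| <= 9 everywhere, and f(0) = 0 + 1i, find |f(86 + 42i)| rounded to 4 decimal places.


Step 1: By Liouville's theorem, a bounded entire function is constant.
Step 2: f(z) = f(0) = 0 + 1i for all z.
Step 3: |f(w)| = |0 + 1i| = sqrt(0 + 1)
Step 4: = 1.0

1.0


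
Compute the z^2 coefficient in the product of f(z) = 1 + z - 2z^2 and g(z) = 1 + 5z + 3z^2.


Step 1: z^2 term in f*g comes from: (1)*(3z^2) + (z)*(5z) + (-2z^2)*(1)
Step 2: = 3 + 5 - 2
Step 3: = 6

6


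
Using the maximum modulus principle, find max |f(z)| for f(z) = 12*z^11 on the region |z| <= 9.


Step 1: On |z| = 9, |f(z)| = 12 * |z|^11 = 12 * 9^11
Step 2: By maximum modulus principle, maximum is on boundary.
Step 3: Maximum = 12 * 31381059609 = 376572715308

376572715308


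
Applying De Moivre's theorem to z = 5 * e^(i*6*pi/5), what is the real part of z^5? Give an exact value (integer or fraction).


Step 1: By De Moivre's theorem, z^5 = 5^5 * e^(i*5*6*pi/5) = 3125 * (cos(6*pi) + i*sin(6*pi))
Step 2: |z|^5 = 5^5 = 3125
Step 3: Reduce the angle mod 2*pi: 6*pi - 6*pi = 0
Step 4: cos(0) = 1
Step 5: Re(z^5) = 3125 * 1 = 3125

3125


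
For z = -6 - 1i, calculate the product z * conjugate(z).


Step 1: conj(z) = -6 + 1i
Step 2: z * conj(z) = (-6)^2 + (-1)^2
Step 3: = 36 + 1 = 37

37


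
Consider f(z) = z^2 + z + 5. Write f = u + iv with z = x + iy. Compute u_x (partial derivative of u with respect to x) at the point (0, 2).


Step 1: f(z) = (x+iy)^2 + (x+iy) + 5
Step 2: u = (x^2 - y^2) + x + 5
Step 3: u_x = 2x + 1
Step 4: At (0, 2): u_x = 0 + 1 = 1

1


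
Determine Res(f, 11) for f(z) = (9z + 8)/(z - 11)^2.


Step 1: Pole of order 2 at z = 11
Step 2: Res = lim d/dz [(z - 11)^2 * f(z)] as z -> 11
Step 3: (z - 11)^2 * f(z) = 9z + 8
Step 4: d/dz[9z + 8] = 9

9


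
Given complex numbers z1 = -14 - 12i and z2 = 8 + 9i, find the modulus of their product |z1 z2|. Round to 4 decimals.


Step 1: |z1| = sqrt((-14)^2 + (-12)^2) = sqrt(340)
Step 2: |z2| = sqrt(8^2 + 9^2) = sqrt(145)
Step 3: |z1*z2| = |z1|*|z2| = sqrt(340) * sqrt(145) = sqrt(340 * 145) = sqrt(49300)
Step 4: = 222.036

222.036


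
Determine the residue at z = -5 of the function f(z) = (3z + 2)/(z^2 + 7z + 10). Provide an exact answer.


Step 1: Q(z) = z^2 + 7z + 10 = (z + 5)(z + 2)
Step 2: Q'(z) = 2z + 7
Step 3: Q'(-5) = -3, P(-5) = -13
Step 4: Res = P(-5)/Q'(-5) = -13/(-3) = 13/3

13/3


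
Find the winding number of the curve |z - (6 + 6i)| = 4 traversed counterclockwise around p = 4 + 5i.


Step 1: Center c = (6, 6), radius = 4
Step 2: |p - c|^2 = (-2)^2 + (-1)^2 = 5
Step 3: r^2 = 16
Step 4: |p-c| < r so winding number = 1

1


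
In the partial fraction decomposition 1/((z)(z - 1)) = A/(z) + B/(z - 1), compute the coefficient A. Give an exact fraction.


Step 1: Multiply both sides by (z) and set z = 0
Step 2: A = 1 / (0 - 1)
Step 3: A = 1 / (-1)
Step 4: A = -1

-1


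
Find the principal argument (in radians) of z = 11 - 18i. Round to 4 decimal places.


Step 1: z = 11 - 18i
Step 2: arg(z) = atan2(-18, 11)
Step 3: arg(z) = -1.0222

-1.0222


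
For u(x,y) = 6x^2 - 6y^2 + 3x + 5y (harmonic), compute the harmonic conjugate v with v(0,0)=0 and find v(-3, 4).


Step 1: v_x = -u_y = 12y - 5
Step 2: v_y = u_x = 12x + 3
Step 3: v = 12xy - 5x + 3y + C
Step 4: v(0,0) = 0 => C = 0
Step 5: v(-3, 4) = -117

-117


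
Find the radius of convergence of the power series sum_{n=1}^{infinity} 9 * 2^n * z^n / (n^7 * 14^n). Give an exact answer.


Step 1: General term a_n = 9 * 2^n / (n^7 * 14^n)
Step 2: By the root test, |a_n|^(1/n) = 9^(1/n) * 2 / (n^(7/n) * 14) -> 2/14 as n -> infinity (since 9^(1/n) -> 1 and n^(7/n) -> 1)
Step 3: R = 1/lim|a_n|^(1/n) = 14/2 = 7

7


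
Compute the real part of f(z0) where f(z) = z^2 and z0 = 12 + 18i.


Step 1: z0 = 12 + 18i
Step 2: z0^2 = 12^2 - 18^2 + 432i
Step 3: real part = 144 - 324 = -180

-180


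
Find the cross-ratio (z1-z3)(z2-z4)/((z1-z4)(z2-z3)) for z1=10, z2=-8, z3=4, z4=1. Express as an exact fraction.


Step 1: (z1-z3)(z2-z4) = 6 * (-9) = -54
Step 2: (z1-z4)(z2-z3) = 9 * (-12) = -108
Step 3: Cross-ratio = 54/108 = 1/2

1/2


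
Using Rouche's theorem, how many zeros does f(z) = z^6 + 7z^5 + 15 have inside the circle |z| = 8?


Step 1: On |z| = 8 the three terms have sizes |z^6| = 8^6 = 262144, |7z^5| = 7*8^5 = 229376, |15| = 15
Step 2: The dominant term is g(z) = z^6; let h(z) = 7z^5 + 15 so f = g + h
Step 3: On |z| = 8: |g| = 262144 and |h| <= 229376 + 15 = 229391
Step 4: Since 262144 > 229391, |h| < |g| on |z| = 8, so by Rouche f has the same number of zeros as g inside |z| < 8
Step 5: g(z) = z^6 has 6 zeros (all at the origin) inside |z| < 8. Answer = 6

6


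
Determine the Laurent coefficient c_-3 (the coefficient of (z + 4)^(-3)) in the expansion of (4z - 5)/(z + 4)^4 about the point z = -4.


Step 1: Write the numerator in powers of (z + 4): 4z - 5 = 4(z + 4) + (4*(-4) - 5) = 4(z + 4) - 21
Step 2: Divide by (z + 4)^4: f(z) = -21(z + 4)^(-4) + 4(z + 4)^(-3)
Step 3: This finite sum is the Laurent series of f about z = -4.
Step 4: Coefficient of (z + 4)^(-3) = coefficient of (z + 4) in the re-centred numerator = 4

4


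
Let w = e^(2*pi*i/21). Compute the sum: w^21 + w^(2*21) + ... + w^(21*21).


Step 1: The sum sum_{j=1}^{n} w^(k*j) equals n if n | k, else 0.
Step 2: Here n = 21, k = 21
Step 3: Does n divide k? 21 | 21 -> True
Step 4: Sum = 21

21


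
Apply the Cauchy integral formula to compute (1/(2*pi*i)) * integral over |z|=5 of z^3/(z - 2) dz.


Step 1: f(z) = z^3, a = 2 is inside |z| = 5
Step 2: By Cauchy integral formula: (1/(2pi*i)) * integral = f(a)
Step 3: f(2) = 2^3 = 8

8


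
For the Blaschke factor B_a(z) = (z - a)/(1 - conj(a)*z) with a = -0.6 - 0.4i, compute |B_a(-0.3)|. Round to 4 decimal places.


Step 1: Numerator z0 - a = -0.3 - (-0.6 - 0.4i) = 0.3 + 0.4i
Step 2: Denominator 1 - conj(a)*z0 = 1 - (-0.6 + 0.4i)*(-0.3) = 0.82 + 0.12i
Step 3: |z0 - a|^2 = 0.3^2 + 0.4^2 = 0.25; |1 - conj(a)*z0|^2 = 0.82^2 + 0.12^2 = 0.6868
Step 4: |B_a(-0.3)| = sqrt(0.25 / 0.6868) = sqrt(0.364007)
Step 5: = 0.6033

0.6033


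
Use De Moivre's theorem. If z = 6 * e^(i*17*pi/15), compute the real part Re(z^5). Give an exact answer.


Step 1: By De Moivre's theorem, z^5 = 6^5 * e^(i*5*17*pi/15) = 7776 * (cos(17*pi/3) + i*sin(17*pi/3))
Step 2: |z|^5 = 6^5 = 7776
Step 3: Reduce the angle mod 2*pi: 17*pi/3 - 4*pi = 5*pi/3
Step 4: cos(5*pi/3) = 1/2
Step 5: Re(z^5) = 7776 * 1/2 = 3888

3888


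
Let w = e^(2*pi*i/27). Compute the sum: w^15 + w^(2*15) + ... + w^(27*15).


Step 1: The sum sum_{j=1}^{n} w^(k*j) equals n if n | k, else 0.
Step 2: Here n = 27, k = 15
Step 3: Does n divide k? 27 | 15 -> False
Step 4: Sum = 0

0


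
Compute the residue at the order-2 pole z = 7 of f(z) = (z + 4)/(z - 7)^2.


Step 1: Pole of order 2 at z = 7
Step 2: Res = lim d/dz [(z - 7)^2 * f(z)] as z -> 7
Step 3: (z - 7)^2 * f(z) = z + 4
Step 4: d/dz[z + 4] = 1

1


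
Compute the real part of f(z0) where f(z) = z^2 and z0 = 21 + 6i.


Step 1: z0 = 21 + 6i
Step 2: z0^2 = 21^2 - 6^2 + 252i
Step 3: real part = 441 - 36 = 405

405


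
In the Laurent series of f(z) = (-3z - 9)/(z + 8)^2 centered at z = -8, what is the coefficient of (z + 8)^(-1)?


Step 1: Write the numerator in powers of (z + 8): -3z - 9 = -3(z + 8) + (-3*(-8) - 9) = -3(z + 8) + 15
Step 2: Divide by (z + 8)^2: f(z) = 15(z + 8)^(-2) - 3(z + 8)^(-1)
Step 3: This finite sum is the Laurent series of f about z = -8.
Step 4: Coefficient of (z + 8)^(-1) = coefficient of (z + 8) in the re-centred numerator = -3

-3


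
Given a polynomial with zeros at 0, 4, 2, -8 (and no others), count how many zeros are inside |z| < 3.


Step 1: Check each root:
  z = 0: |0| = 0 < 3
  z = 4: |4| = 4 >= 3
  z = 2: |2| = 2 < 3
  z = -8: |-8| = 8 >= 3
Step 2: Count = 2

2


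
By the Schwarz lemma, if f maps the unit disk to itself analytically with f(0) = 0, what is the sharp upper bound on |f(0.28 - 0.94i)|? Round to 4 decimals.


Step 1: Schwarz lemma: if f: D -> D is analytic with f(0) = 0, then |f(z)| <= |z| for all z in D, and this is sharp (f(z) = z).
Step 2: |z0|^2 = 0.28^2 + (-0.94)^2 = 0.962
Step 3: |z0| = sqrt(0.962) = 0.980816
Step 4: Best bound = |z0| = 0.9808

0.9808


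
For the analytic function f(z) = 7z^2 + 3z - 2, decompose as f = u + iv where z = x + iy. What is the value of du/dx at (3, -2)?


Step 1: f(z) = 7(x+iy)^2 + 3(x+iy) - 2
Step 2: u = 7(x^2 - y^2) + 3x - 2
Step 3: u_x = 14x + 3
Step 4: At (3, -2): u_x = 42 + 3 = 45

45


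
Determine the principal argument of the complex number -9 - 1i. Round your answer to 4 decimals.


Step 1: z = -9 - 1i
Step 2: arg(z) = atan2(-1, -9)
Step 3: arg(z) = -3.0309

-3.0309


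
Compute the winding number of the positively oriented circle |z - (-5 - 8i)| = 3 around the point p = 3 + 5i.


Step 1: Center c = (-5, -8), radius = 3
Step 2: |p - c|^2 = 8^2 + 13^2 = 233
Step 3: r^2 = 9
Step 4: |p-c| > r so winding number = 0

0


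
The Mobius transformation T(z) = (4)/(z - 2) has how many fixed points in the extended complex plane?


Step 1: Fixed points satisfy T(z) = z
Step 2: z^2 - 2z - 4 = 0
Step 3: Discriminant = (-2)^2 - 4*1*(-4) = 20
Step 4: Number of fixed points = 2

2
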